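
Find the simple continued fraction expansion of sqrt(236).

[15; (2, 1, 3, 5, 1, 6, 1, 5, 3, 1, 2, 30)]

Write x_i = (sqrt(236) + m_i)/d_i with (m_0, d_0) = (0, 1). a_0 = floor(sqrt(236)) = 15, since 15^2 = 225 <= 236 < 256 = 16^2.
Iterate m_{i+1} = d_i*a_i - m_i, d_{i+1} = (236 - m_{i+1}^2)/d_i, a_{i+1} = floor((a_0 + m_{i+1})/d_{i+1}):
  m_1 = 1*15 - 0 = 15, d_1 = (236 - 15^2)/1 = 11/1 = 11, a_1 = floor((15 + 15)/11) = 2.
  m_2 = 11*2 - 15 = 7, d_2 = (236 - 7^2)/11 = 187/11 = 17, a_2 = floor((15 + 7)/17) = 1.
  m_3 = 17*1 - 7 = 10, d_3 = (236 - 10^2)/17 = 136/17 = 8, a_3 = floor((15 + 10)/8) = 3.
  m_4 = 8*3 - 10 = 14, d_4 = (236 - 14^2)/8 = 40/8 = 5, a_4 = floor((15 + 14)/5) = 5.
  m_5 = 5*5 - 14 = 11, d_5 = (236 - 11^2)/5 = 115/5 = 23, a_5 = floor((15 + 11)/23) = 1.
  m_6 = 23*1 - 11 = 12, d_6 = (236 - 12^2)/23 = 92/23 = 4, a_6 = floor((15 + 12)/4) = 6.
  m_7 = 4*6 - 12 = 12, d_7 = (236 - 12^2)/4 = 92/4 = 23, a_7 = floor((15 + 12)/23) = 1.
  m_8 = 23*1 - 12 = 11, d_8 = (236 - 11^2)/23 = 115/23 = 5, a_8 = floor((15 + 11)/5) = 5.
  m_9 = 5*5 - 11 = 14, d_9 = (236 - 14^2)/5 = 40/5 = 8, a_9 = floor((15 + 14)/8) = 3.
  m_10 = 8*3 - 14 = 10, d_10 = (236 - 10^2)/8 = 136/8 = 17, a_10 = floor((15 + 10)/17) = 1.
  m_11 = 17*1 - 10 = 7, d_11 = (236 - 7^2)/17 = 187/17 = 11, a_11 = floor((15 + 7)/11) = 2.
  m_12 = 11*2 - 7 = 15, d_12 = (236 - 15^2)/11 = 11/11 = 1, a_12 = floor((15 + 15)/1) = 30.
  m_13 = 1*30 - 15 = 15, d_13 = (236 - 15^2)/1 = 11/1 = 11: (m_13, d_13) = (m_1, d_1) = (15, 11), so from here the quotients repeat a_1, ..., a_12; the period length is 12.
Hence the expansion of sqrt(236) is a_0 = 15 followed by the repeating block 2, 1, 3, 5, 1, 6, 1, 5, 3, 1, 2, 30 (period 12).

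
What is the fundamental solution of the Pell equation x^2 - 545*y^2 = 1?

First expand sqrt(545) as a continued fraction. With x_i = (sqrt(545) + m_i)/d_i and (m_0, d_0) = (0, 1): a_0 = floor(sqrt(545)) = 23, since 23^2 = 529 <= 545 < 576 = 24^2.
Iterate m_{i+1} = d_i*a_i - m_i, d_{i+1} = (545 - m_{i+1}^2)/d_i, a_{i+1} = floor((a_0 + m_{i+1})/d_{i+1}):
  m_1 = 1*23 - 0 = 23, d_1 = (545 - 23^2)/1 = 16/1 = 16, a_1 = floor((23 + 23)/16) = 2.
  m_2 = 16*2 - 23 = 9, d_2 = (545 - 9^2)/16 = 464/16 = 29, a_2 = floor((23 + 9)/29) = 1.
  m_3 = 29*1 - 9 = 20, d_3 = (545 - 20^2)/29 = 145/29 = 5, a_3 = floor((23 + 20)/5) = 8.
  m_4 = 5*8 - 20 = 20, d_4 = (545 - 20^2)/5 = 145/5 = 29, a_4 = floor((23 + 20)/29) = 1.
  m_5 = 29*1 - 20 = 9, d_5 = (545 - 9^2)/29 = 464/29 = 16, a_5 = floor((23 + 9)/16) = 2.
  m_6 = 16*2 - 9 = 23, d_6 = (545 - 23^2)/16 = 16/16 = 1, a_6 = floor((23 + 23)/1) = 46.
  m_7 = 1*46 - 23 = 23, d_7 = (545 - 23^2)/1 = 16/1 = 16: (m_7, d_7) = (m_1, d_1) = (23, 16), so from here the quotients repeat a_1, ..., a_6; the period length is 6.
So sqrt(545) = [23; (2, 1, 8, 1, 2, 46)] with period length k = 6.
k is even, so the fundamental solution of x^2 - 545y^2 = 1 is (p_{k-1}, q_{k-1}) = (p_5, q_5); compute convergents through index 5.
Convergents (p_i = a_i*p_{i-1} + p_{i-2}, q_i = a_i*q_{i-1} + q_{i-2} with p_{-2}=0, p_{-1}=1, q_{-2}=1, q_{-1}=0):
  i=0: a_0=23, p_0 = 23*1 + 0 = 23, q_0 = 23*0 + 1 = 1.
  i=1: a_1=2, p_1 = 2*23 + 1 = 47, q_1 = 2*1 + 0 = 2.
  i=2: a_2=1, p_2 = 1*47 + 23 = 70, q_2 = 1*2 + 1 = 3.
  i=3: a_3=8, p_3 = 8*70 + 47 = 607, q_3 = 8*3 + 2 = 26.
  i=4: a_4=1, p_4 = 1*607 + 70 = 677, q_4 = 1*26 + 3 = 29.
  i=5: a_5=2, p_5 = 2*677 + 607 = 1961, q_5 = 2*29 + 26 = 84.
Check: 1961^2 - 545*84^2 = 3845521 - 3845520 = 1, so (x, y) = (1961, 84) solves the equation, and by the theorem it is the least positive solution.

(x, y) = (1961, 84)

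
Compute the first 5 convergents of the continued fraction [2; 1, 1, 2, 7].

Using the convergent recurrence p_i = a_i*p_{i-1} + p_{i-2}, q_i = a_i*q_{i-1} + q_{i-2} with p_{-2}=0, p_{-1}=1, q_{-2}=1, q_{-1}=0:
  i=0: a_0=2, p_0 = 2*1 + 0 = 2, q_0 = 2*0 + 1 = 1.
  i=1: a_1=1, p_1 = 1*2 + 1 = 3, q_1 = 1*1 + 0 = 1.
  i=2: a_2=1, p_2 = 1*3 + 2 = 5, q_2 = 1*1 + 1 = 2.
  i=3: a_3=2, p_3 = 2*5 + 3 = 13, q_3 = 2*2 + 1 = 5.
  i=4: a_4=7, p_4 = 7*13 + 5 = 96, q_4 = 7*5 + 2 = 37.

2/1, 3/1, 5/2, 13/5, 96/37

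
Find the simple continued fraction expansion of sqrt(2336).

Write x_i = (sqrt(2336) + m_i)/d_i with (m_0, d_0) = (0, 1). a_0 = floor(sqrt(2336)) = 48, since 48^2 = 2304 <= 2336 < 2401 = 49^2.
Iterate m_{i+1} = d_i*a_i - m_i, d_{i+1} = (2336 - m_{i+1}^2)/d_i, a_{i+1} = floor((a_0 + m_{i+1})/d_{i+1}):
  m_1 = 1*48 - 0 = 48, d_1 = (2336 - 48^2)/1 = 32/1 = 32, a_1 = floor((48 + 48)/32) = 3.
  m_2 = 32*3 - 48 = 48, d_2 = (2336 - 48^2)/32 = 32/32 = 1, a_2 = floor((48 + 48)/1) = 96.
  m_3 = 1*96 - 48 = 48, d_3 = (2336 - 48^2)/1 = 32/1 = 32: (m_3, d_3) = (m_1, d_1) = (48, 32), so from here the quotients repeat a_1, a_2; the period length is 2.
Hence the expansion of sqrt(2336) is a_0 = 48 followed by the repeating block 3, 96 (period 2).

[48; (3, 96)]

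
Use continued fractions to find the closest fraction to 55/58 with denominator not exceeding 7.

Expand x = 55/58 as a continued fraction with the Euclidean algorithm:
  55 = 0*58 + 55, so a_0 = 0.
  58 = 1*55 + 3, so a_1 = 1.
  55 = 18*3 + 1, so a_2 = 18.
  3 = 3*1 + 0, so a_3 = 3.
so x = [0; 1, 18, 3].
Convergents (p_i = a_i*p_{i-1} + p_{i-2}, q_i = a_i*q_{i-1} + q_{i-2} with p_{-2}=0, p_{-1}=1, q_{-2}=1, q_{-1}=0), until the denominator exceeds 7:
  i=0: a_0=0, p_0 = 0*1 + 0 = 0, q_0 = 0*0 + 1 = 1.
  i=1: a_1=1, p_1 = 1*0 + 1 = 1, q_1 = 1*1 + 0 = 1.
  i=2: a_2=18, p_2 = 18*1 + 0 = 18, q_2 = 18*1 + 1 = 19.
q_2 = 19 > 7, so the last convergent with denominator <= 7 is p_1/q_1 = 1/1.
The closest fraction with denominator <= 7 is either p_1/q_1 or the intermediate fraction (k*p_1 + p_0)/(k*q_1 + q_0) with the largest k >= 1 whose denominator stays <= 7; these approach x as k grows, and every other convergent or intermediate fraction in range is farther away.
Largest k: floor((7 - q_0)/q_1) = floor((7 - 1)/1) = 6.
That gives (6*1 + 0)/(6*1 + 1) = 6/7.
Compare the errors: |x - 1/1| = |55*1 - 1*58|/(58*1) = 3/58, and |x - 6/7| = |55*7 - 6*58|/(58*7) = 37/406.
Cross-multiplying, 3*406 = 1218 < 2146 = 37*58, so 3/58 is smaller: the convergent 1/1 is closer to x than 6/7.

1/1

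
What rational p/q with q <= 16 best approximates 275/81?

17/5

Expand x = 275/81 as a continued fraction with the Euclidean algorithm:
  275 = 3*81 + 32, so a_0 = 3.
  81 = 2*32 + 17, so a_1 = 2.
  32 = 1*17 + 15, so a_2 = 1.
  17 = 1*15 + 2, so a_3 = 1.
  15 = 7*2 + 1, so a_4 = 7.
  2 = 2*1 + 0, so a_5 = 2.
so x = [3; 2, 1, 1, 7, 2].
Convergents (p_i = a_i*p_{i-1} + p_{i-2}, q_i = a_i*q_{i-1} + q_{i-2} with p_{-2}=0, p_{-1}=1, q_{-2}=1, q_{-1}=0), until the denominator exceeds 16:
  i=0: a_0=3, p_0 = 3*1 + 0 = 3, q_0 = 3*0 + 1 = 1.
  i=1: a_1=2, p_1 = 2*3 + 1 = 7, q_1 = 2*1 + 0 = 2.
  i=2: a_2=1, p_2 = 1*7 + 3 = 10, q_2 = 1*2 + 1 = 3.
  i=3: a_3=1, p_3 = 1*10 + 7 = 17, q_3 = 1*3 + 2 = 5.
  i=4: a_4=7, p_4 = 7*17 + 10 = 129, q_4 = 7*5 + 3 = 38.
q_4 = 38 > 16, so the last convergent with denominator <= 16 is p_3/q_3 = 17/5.
The closest fraction with denominator <= 16 is either p_3/q_3 or the intermediate fraction (k*p_3 + p_2)/(k*q_3 + q_2) with the largest k >= 1 whose denominator stays <= 16; these approach x as k grows, and every other convergent or intermediate fraction in range is farther away.
Largest k: floor((16 - q_2)/q_3) = floor((16 - 3)/5) = 2.
That gives (2*17 + 10)/(2*5 + 3) = 44/13.
Compare the errors: |x - 17/5| = |275*5 - 17*81|/(81*5) = 2/405, and |x - 44/13| = |275*13 - 44*81|/(81*13) = 11/1053.
Cross-multiplying, 2*1053 = 2106 < 4455 = 11*405, so 2/405 is smaller: the convergent 17/5 is closer to x than 44/13.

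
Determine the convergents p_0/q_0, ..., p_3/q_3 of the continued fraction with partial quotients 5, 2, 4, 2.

5/1, 11/2, 49/9, 109/20

Using the convergent recurrence p_i = a_i*p_{i-1} + p_{i-2}, q_i = a_i*q_{i-1} + q_{i-2} with p_{-2}=0, p_{-1}=1, q_{-2}=1, q_{-1}=0:
  i=0: a_0=5, p_0 = 5*1 + 0 = 5, q_0 = 5*0 + 1 = 1.
  i=1: a_1=2, p_1 = 2*5 + 1 = 11, q_1 = 2*1 + 0 = 2.
  i=2: a_2=4, p_2 = 4*11 + 5 = 49, q_2 = 4*2 + 1 = 9.
  i=3: a_3=2, p_3 = 2*49 + 11 = 109, q_3 = 2*9 + 2 = 20.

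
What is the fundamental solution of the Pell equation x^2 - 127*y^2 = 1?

First expand sqrt(127) as a continued fraction. With x_i = (sqrt(127) + m_i)/d_i and (m_0, d_0) = (0, 1): a_0 = floor(sqrt(127)) = 11, since 11^2 = 121 <= 127 < 144 = 12^2.
Iterate m_{i+1} = d_i*a_i - m_i, d_{i+1} = (127 - m_{i+1}^2)/d_i, a_{i+1} = floor((a_0 + m_{i+1})/d_{i+1}):
  m_1 = 1*11 - 0 = 11, d_1 = (127 - 11^2)/1 = 6/1 = 6, a_1 = floor((11 + 11)/6) = 3.
  m_2 = 6*3 - 11 = 7, d_2 = (127 - 7^2)/6 = 78/6 = 13, a_2 = floor((11 + 7)/13) = 1.
  m_3 = 13*1 - 7 = 6, d_3 = (127 - 6^2)/13 = 91/13 = 7, a_3 = floor((11 + 6)/7) = 2.
  m_4 = 7*2 - 6 = 8, d_4 = (127 - 8^2)/7 = 63/7 = 9, a_4 = floor((11 + 8)/9) = 2.
  m_5 = 9*2 - 8 = 10, d_5 = (127 - 10^2)/9 = 27/9 = 3, a_5 = floor((11 + 10)/3) = 7.
  m_6 = 3*7 - 10 = 11, d_6 = (127 - 11^2)/3 = 6/3 = 2, a_6 = floor((11 + 11)/2) = 11.
  m_7 = 2*11 - 11 = 11, d_7 = (127 - 11^2)/2 = 6/2 = 3, a_7 = floor((11 + 11)/3) = 7.
  m_8 = 3*7 - 11 = 10, d_8 = (127 - 10^2)/3 = 27/3 = 9, a_8 = floor((11 + 10)/9) = 2.
  m_9 = 9*2 - 10 = 8, d_9 = (127 - 8^2)/9 = 63/9 = 7, a_9 = floor((11 + 8)/7) = 2.
  m_10 = 7*2 - 8 = 6, d_10 = (127 - 6^2)/7 = 91/7 = 13, a_10 = floor((11 + 6)/13) = 1.
  m_11 = 13*1 - 6 = 7, d_11 = (127 - 7^2)/13 = 78/13 = 6, a_11 = floor((11 + 7)/6) = 3.
  m_12 = 6*3 - 7 = 11, d_12 = (127 - 11^2)/6 = 6/6 = 1, a_12 = floor((11 + 11)/1) = 22.
  m_13 = 1*22 - 11 = 11, d_13 = (127 - 11^2)/1 = 6/1 = 6: (m_13, d_13) = (m_1, d_1) = (11, 6), so from here the quotients repeat a_1, ..., a_12; the period length is 12.
So sqrt(127) = [11; (3, 1, 2, 2, 7, 11, 7, 2, 2, 1, 3, 22)] with period length k = 12.
k is even, so the fundamental solution of x^2 - 127y^2 = 1 is (p_{k-1}, q_{k-1}) = (p_11, q_11); compute convergents through index 11.
Convergents (p_i = a_i*p_{i-1} + p_{i-2}, q_i = a_i*q_{i-1} + q_{i-2} with p_{-2}=0, p_{-1}=1, q_{-2}=1, q_{-1}=0):
  i=0: a_0=11, p_0 = 11*1 + 0 = 11, q_0 = 11*0 + 1 = 1.
  i=1: a_1=3, p_1 = 3*11 + 1 = 34, q_1 = 3*1 + 0 = 3.
  i=2: a_2=1, p_2 = 1*34 + 11 = 45, q_2 = 1*3 + 1 = 4.
  i=3: a_3=2, p_3 = 2*45 + 34 = 124, q_3 = 2*4 + 3 = 11.
  i=4: a_4=2, p_4 = 2*124 + 45 = 293, q_4 = 2*11 + 4 = 26.
  i=5: a_5=7, p_5 = 7*293 + 124 = 2175, q_5 = 7*26 + 11 = 193.
  i=6: a_6=11, p_6 = 11*2175 + 293 = 24218, q_6 = 11*193 + 26 = 2149.
  i=7: a_7=7, p_7 = 7*24218 + 2175 = 171701, q_7 = 7*2149 + 193 = 15236.
  i=8: a_8=2, p_8 = 2*171701 + 24218 = 367620, q_8 = 2*15236 + 2149 = 32621.
  i=9: a_9=2, p_9 = 2*367620 + 171701 = 906941, q_9 = 2*32621 + 15236 = 80478.
  i=10: a_10=1, p_10 = 1*906941 + 367620 = 1274561, q_10 = 1*80478 + 32621 = 113099.
  i=11: a_11=3, p_11 = 3*1274561 + 906941 = 4730624, q_11 = 3*113099 + 80478 = 419775.
Check: 4730624^2 - 127*419775^2 = 22378803429376 - 22378803429375 = 1, so (x, y) = (4730624, 419775) solves the equation, and by the theorem it is the least positive solution.

(x, y) = (4730624, 419775)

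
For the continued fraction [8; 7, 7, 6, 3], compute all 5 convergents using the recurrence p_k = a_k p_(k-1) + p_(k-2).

Using the convergent recurrence p_i = a_i*p_{i-1} + p_{i-2}, q_i = a_i*q_{i-1} + q_{i-2} with p_{-2}=0, p_{-1}=1, q_{-2}=1, q_{-1}=0:
  i=0: a_0=8, p_0 = 8*1 + 0 = 8, q_0 = 8*0 + 1 = 1.
  i=1: a_1=7, p_1 = 7*8 + 1 = 57, q_1 = 7*1 + 0 = 7.
  i=2: a_2=7, p_2 = 7*57 + 8 = 407, q_2 = 7*7 + 1 = 50.
  i=3: a_3=6, p_3 = 6*407 + 57 = 2499, q_3 = 6*50 + 7 = 307.
  i=4: a_4=3, p_4 = 3*2499 + 407 = 7904, q_4 = 3*307 + 50 = 971.

8/1, 57/7, 407/50, 2499/307, 7904/971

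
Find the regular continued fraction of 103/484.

Run the Euclidean algorithm on 103 and 484; the successive quotients are the partial quotients a_0, a_1, ... (each step inverts the fractional part left over by the previous one):
  103 = 0*484 + 103, so a_0 = 0.
  484 = 4*103 + 72, so a_1 = 4.
  103 = 1*72 + 31, so a_2 = 1.
  72 = 2*31 + 10, so a_3 = 2.
  31 = 3*10 + 1, so a_4 = 3.
  10 = 10*1 + 0, so a_5 = 10.
The remainder reaches 0 after 6 divisions, so the expansion has 6 partial quotients, read off in order.

[0; 4, 1, 2, 3, 10]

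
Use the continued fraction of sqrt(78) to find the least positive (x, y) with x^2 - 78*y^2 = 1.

(x, y) = (53, 6)

First expand sqrt(78) as a continued fraction. With x_i = (sqrt(78) + m_i)/d_i and (m_0, d_0) = (0, 1): a_0 = floor(sqrt(78)) = 8, since 8^2 = 64 <= 78 < 81 = 9^2.
Iterate m_{i+1} = d_i*a_i - m_i, d_{i+1} = (78 - m_{i+1}^2)/d_i, a_{i+1} = floor((a_0 + m_{i+1})/d_{i+1}):
  m_1 = 1*8 - 0 = 8, d_1 = (78 - 8^2)/1 = 14/1 = 14, a_1 = floor((8 + 8)/14) = 1.
  m_2 = 14*1 - 8 = 6, d_2 = (78 - 6^2)/14 = 42/14 = 3, a_2 = floor((8 + 6)/3) = 4.
  m_3 = 3*4 - 6 = 6, d_3 = (78 - 6^2)/3 = 42/3 = 14, a_3 = floor((8 + 6)/14) = 1.
  m_4 = 14*1 - 6 = 8, d_4 = (78 - 8^2)/14 = 14/14 = 1, a_4 = floor((8 + 8)/1) = 16.
  m_5 = 1*16 - 8 = 8, d_5 = (78 - 8^2)/1 = 14/1 = 14: (m_5, d_5) = (m_1, d_1) = (8, 14), so from here the quotients repeat a_1, ..., a_4; the period length is 4.
So sqrt(78) = [8; (1, 4, 1, 16)] with period length k = 4.
k is even, so the fundamental solution of x^2 - 78y^2 = 1 is (p_{k-1}, q_{k-1}) = (p_3, q_3); compute convergents through index 3.
Convergents (p_i = a_i*p_{i-1} + p_{i-2}, q_i = a_i*q_{i-1} + q_{i-2} with p_{-2}=0, p_{-1}=1, q_{-2}=1, q_{-1}=0):
  i=0: a_0=8, p_0 = 8*1 + 0 = 8, q_0 = 8*0 + 1 = 1.
  i=1: a_1=1, p_1 = 1*8 + 1 = 9, q_1 = 1*1 + 0 = 1.
  i=2: a_2=4, p_2 = 4*9 + 8 = 44, q_2 = 4*1 + 1 = 5.
  i=3: a_3=1, p_3 = 1*44 + 9 = 53, q_3 = 1*5 + 1 = 6.
Check: 53^2 - 78*6^2 = 2809 - 2808 = 1, so (x, y) = (53, 6) solves the equation, and by the theorem it is the least positive solution.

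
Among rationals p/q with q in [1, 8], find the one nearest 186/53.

7/2

Expand x = 186/53 as a continued fraction with the Euclidean algorithm:
  186 = 3*53 + 27, so a_0 = 3.
  53 = 1*27 + 26, so a_1 = 1.
  27 = 1*26 + 1, so a_2 = 1.
  26 = 26*1 + 0, so a_3 = 26.
so x = [3; 1, 1, 26].
Convergents (p_i = a_i*p_{i-1} + p_{i-2}, q_i = a_i*q_{i-1} + q_{i-2} with p_{-2}=0, p_{-1}=1, q_{-2}=1, q_{-1}=0), until the denominator exceeds 8:
  i=0: a_0=3, p_0 = 3*1 + 0 = 3, q_0 = 3*0 + 1 = 1.
  i=1: a_1=1, p_1 = 1*3 + 1 = 4, q_1 = 1*1 + 0 = 1.
  i=2: a_2=1, p_2 = 1*4 + 3 = 7, q_2 = 1*1 + 1 = 2.
  i=3: a_3=26, p_3 = 26*7 + 4 = 186, q_3 = 26*2 + 1 = 53.
q_3 = 53 > 8, so the last convergent with denominator <= 8 is p_2/q_2 = 7/2.
The closest fraction with denominator <= 8 is either p_2/q_2 or the intermediate fraction (k*p_2 + p_1)/(k*q_2 + q_1) with the largest k >= 1 whose denominator stays <= 8; these approach x as k grows, and every other convergent or intermediate fraction in range is farther away.
Largest k: floor((8 - q_1)/q_2) = floor((8 - 1)/2) = 3.
That gives (3*7 + 4)/(3*2 + 1) = 25/7.
Compare the errors: |x - 7/2| = |186*2 - 7*53|/(53*2) = 1/106, and |x - 25/7| = |186*7 - 25*53|/(53*7) = 23/371.
Cross-multiplying, 1*371 = 371 < 2438 = 23*106, so 1/106 is smaller: the convergent 7/2 is closer to x than 25/7.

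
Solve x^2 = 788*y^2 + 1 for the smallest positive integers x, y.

First expand sqrt(788) as a continued fraction. With x_i = (sqrt(788) + m_i)/d_i and (m_0, d_0) = (0, 1): a_0 = floor(sqrt(788)) = 28, since 28^2 = 784 <= 788 < 841 = 29^2.
Iterate m_{i+1} = d_i*a_i - m_i, d_{i+1} = (788 - m_{i+1}^2)/d_i, a_{i+1} = floor((a_0 + m_{i+1})/d_{i+1}):
  m_1 = 1*28 - 0 = 28, d_1 = (788 - 28^2)/1 = 4/1 = 4, a_1 = floor((28 + 28)/4) = 14.
  m_2 = 4*14 - 28 = 28, d_2 = (788 - 28^2)/4 = 4/4 = 1, a_2 = floor((28 + 28)/1) = 56.
  m_3 = 1*56 - 28 = 28, d_3 = (788 - 28^2)/1 = 4/1 = 4: (m_3, d_3) = (m_1, d_1) = (28, 4), so from here the quotients repeat a_1, a_2; the period length is 2.
So sqrt(788) = [28; (14, 56)] with period length k = 2.
k is even, so the fundamental solution of x^2 - 788y^2 = 1 is (p_{k-1}, q_{k-1}) = (p_1, q_1); compute convergents through index 1.
Convergents (p_i = a_i*p_{i-1} + p_{i-2}, q_i = a_i*q_{i-1} + q_{i-2} with p_{-2}=0, p_{-1}=1, q_{-2}=1, q_{-1}=0):
  i=0: a_0=28, p_0 = 28*1 + 0 = 28, q_0 = 28*0 + 1 = 1.
  i=1: a_1=14, p_1 = 14*28 + 1 = 393, q_1 = 14*1 + 0 = 14.
Check: 393^2 - 788*14^2 = 154449 - 154448 = 1, so (x, y) = (393, 14) solves the equation, and by the theorem it is the least positive solution.

(x, y) = (393, 14)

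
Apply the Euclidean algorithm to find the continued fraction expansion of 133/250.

[0; 1, 1, 7, 3, 5]

Run the Euclidean algorithm on 133 and 250; the successive quotients are the partial quotients a_0, a_1, ... (each step inverts the fractional part left over by the previous one):
  133 = 0*250 + 133, so a_0 = 0.
  250 = 1*133 + 117, so a_1 = 1.
  133 = 1*117 + 16, so a_2 = 1.
  117 = 7*16 + 5, so a_3 = 7.
  16 = 3*5 + 1, so a_4 = 3.
  5 = 5*1 + 0, so a_5 = 5.
The remainder reaches 0 after 6 divisions, so the expansion has 6 partial quotients, read off in order.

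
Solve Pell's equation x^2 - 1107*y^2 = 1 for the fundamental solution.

First expand sqrt(1107) as a continued fraction. With x_i = (sqrt(1107) + m_i)/d_i and (m_0, d_0) = (0, 1): a_0 = floor(sqrt(1107)) = 33, since 33^2 = 1089 <= 1107 < 1156 = 34^2.
Iterate m_{i+1} = d_i*a_i - m_i, d_{i+1} = (1107 - m_{i+1}^2)/d_i, a_{i+1} = floor((a_0 + m_{i+1})/d_{i+1}):
  m_1 = 1*33 - 0 = 33, d_1 = (1107 - 33^2)/1 = 18/1 = 18, a_1 = floor((33 + 33)/18) = 3.
  m_2 = 18*3 - 33 = 21, d_2 = (1107 - 21^2)/18 = 666/18 = 37, a_2 = floor((33 + 21)/37) = 1.
  m_3 = 37*1 - 21 = 16, d_3 = (1107 - 16^2)/37 = 851/37 = 23, a_3 = floor((33 + 16)/23) = 2.
  m_4 = 23*2 - 16 = 30, d_4 = (1107 - 30^2)/23 = 207/23 = 9, a_4 = floor((33 + 30)/9) = 7.
  m_5 = 9*7 - 30 = 33, d_5 = (1107 - 33^2)/9 = 18/9 = 2, a_5 = floor((33 + 33)/2) = 33.
  m_6 = 2*33 - 33 = 33, d_6 = (1107 - 33^2)/2 = 18/2 = 9, a_6 = floor((33 + 33)/9) = 7.
  m_7 = 9*7 - 33 = 30, d_7 = (1107 - 30^2)/9 = 207/9 = 23, a_7 = floor((33 + 30)/23) = 2.
  m_8 = 23*2 - 30 = 16, d_8 = (1107 - 16^2)/23 = 851/23 = 37, a_8 = floor((33 + 16)/37) = 1.
  m_9 = 37*1 - 16 = 21, d_9 = (1107 - 21^2)/37 = 666/37 = 18, a_9 = floor((33 + 21)/18) = 3.
  m_10 = 18*3 - 21 = 33, d_10 = (1107 - 33^2)/18 = 18/18 = 1, a_10 = floor((33 + 33)/1) = 66.
  m_11 = 1*66 - 33 = 33, d_11 = (1107 - 33^2)/1 = 18/1 = 18: (m_11, d_11) = (m_1, d_1) = (33, 18), so from here the quotients repeat a_1, ..., a_10; the period length is 10.
So sqrt(1107) = [33; (3, 1, 2, 7, 33, 7, 2, 1, 3, 66)] with period length k = 10.
k is even, so the fundamental solution of x^2 - 1107y^2 = 1 is (p_{k-1}, q_{k-1}) = (p_9, q_9); compute convergents through index 9.
Convergents (p_i = a_i*p_{i-1} + p_{i-2}, q_i = a_i*q_{i-1} + q_{i-2} with p_{-2}=0, p_{-1}=1, q_{-2}=1, q_{-1}=0):
  i=0: a_0=33, p_0 = 33*1 + 0 = 33, q_0 = 33*0 + 1 = 1.
  i=1: a_1=3, p_1 = 3*33 + 1 = 100, q_1 = 3*1 + 0 = 3.
  i=2: a_2=1, p_2 = 1*100 + 33 = 133, q_2 = 1*3 + 1 = 4.
  i=3: a_3=2, p_3 = 2*133 + 100 = 366, q_3 = 2*4 + 3 = 11.
  i=4: a_4=7, p_4 = 7*366 + 133 = 2695, q_4 = 7*11 + 4 = 81.
  i=5: a_5=33, p_5 = 33*2695 + 366 = 89301, q_5 = 33*81 + 11 = 2684.
  i=6: a_6=7, p_6 = 7*89301 + 2695 = 627802, q_6 = 7*2684 + 81 = 18869.
  i=7: a_7=2, p_7 = 2*627802 + 89301 = 1344905, q_7 = 2*18869 + 2684 = 40422.
  i=8: a_8=1, p_8 = 1*1344905 + 627802 = 1972707, q_8 = 1*40422 + 18869 = 59291.
  i=9: a_9=3, p_9 = 3*1972707 + 1344905 = 7263026, q_9 = 3*59291 + 40422 = 218295.
Check: 7263026^2 - 1107*218295^2 = 52751546676676 - 52751546676675 = 1, so (x, y) = (7263026, 218295) solves the equation, and by the theorem it is the least positive solution.

(x, y) = (7263026, 218295)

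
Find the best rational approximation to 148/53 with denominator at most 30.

Expand x = 148/53 as a continued fraction with the Euclidean algorithm:
  148 = 2*53 + 42, so a_0 = 2.
  53 = 1*42 + 11, so a_1 = 1.
  42 = 3*11 + 9, so a_2 = 3.
  11 = 1*9 + 2, so a_3 = 1.
  9 = 4*2 + 1, so a_4 = 4.
  2 = 2*1 + 0, so a_5 = 2.
so x = [2; 1, 3, 1, 4, 2].
Convergents (p_i = a_i*p_{i-1} + p_{i-2}, q_i = a_i*q_{i-1} + q_{i-2} with p_{-2}=0, p_{-1}=1, q_{-2}=1, q_{-1}=0), until the denominator exceeds 30:
  i=0: a_0=2, p_0 = 2*1 + 0 = 2, q_0 = 2*0 + 1 = 1.
  i=1: a_1=1, p_1 = 1*2 + 1 = 3, q_1 = 1*1 + 0 = 1.
  i=2: a_2=3, p_2 = 3*3 + 2 = 11, q_2 = 3*1 + 1 = 4.
  i=3: a_3=1, p_3 = 1*11 + 3 = 14, q_3 = 1*4 + 1 = 5.
  i=4: a_4=4, p_4 = 4*14 + 11 = 67, q_4 = 4*5 + 4 = 24.
  i=5: a_5=2, p_5 = 2*67 + 14 = 148, q_5 = 2*24 + 5 = 53.
q_5 = 53 > 30, so the last convergent with denominator <= 30 is p_4/q_4 = 67/24.
The closest fraction with denominator <= 30 is either p_4/q_4 or the intermediate fraction (k*p_4 + p_3)/(k*q_4 + q_3) with the largest k >= 1 whose denominator stays <= 30; these approach x as k grows, and every other convergent or intermediate fraction in range is farther away.
Largest k: floor((30 - q_3)/q_4) = floor((30 - 5)/24) = 1.
That gives (1*67 + 14)/(1*24 + 5) = 81/29.
Compare the errors: |x - 67/24| = |148*24 - 67*53|/(53*24) = 1/1272, and |x - 81/29| = |148*29 - 81*53|/(53*29) = 1/1537.
Cross-multiplying, 1*1272 = 1272 < 1537 = 1*1537, so 1/1537 is smaller: the intermediate fraction 81/29 is closer to x than 67/24.

81/29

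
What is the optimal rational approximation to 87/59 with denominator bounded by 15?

Expand x = 87/59 as a continued fraction with the Euclidean algorithm:
  87 = 1*59 + 28, so a_0 = 1.
  59 = 2*28 + 3, so a_1 = 2.
  28 = 9*3 + 1, so a_2 = 9.
  3 = 3*1 + 0, so a_3 = 3.
so x = [1; 2, 9, 3].
Convergents (p_i = a_i*p_{i-1} + p_{i-2}, q_i = a_i*q_{i-1} + q_{i-2} with p_{-2}=0, p_{-1}=1, q_{-2}=1, q_{-1}=0), until the denominator exceeds 15:
  i=0: a_0=1, p_0 = 1*1 + 0 = 1, q_0 = 1*0 + 1 = 1.
  i=1: a_1=2, p_1 = 2*1 + 1 = 3, q_1 = 2*1 + 0 = 2.
  i=2: a_2=9, p_2 = 9*3 + 1 = 28, q_2 = 9*2 + 1 = 19.
q_2 = 19 > 15, so the last convergent with denominator <= 15 is p_1/q_1 = 3/2.
The closest fraction with denominator <= 15 is either p_1/q_1 or the intermediate fraction (k*p_1 + p_0)/(k*q_1 + q_0) with the largest k >= 1 whose denominator stays <= 15; these approach x as k grows, and every other convergent or intermediate fraction in range is farther away.
Largest k: floor((15 - q_0)/q_1) = floor((15 - 1)/2) = 7.
That gives (7*3 + 1)/(7*2 + 1) = 22/15.
Compare the errors: |x - 3/2| = |87*2 - 3*59|/(59*2) = 3/118, and |x - 22/15| = |87*15 - 22*59|/(59*15) = 7/885.
Cross-multiplying, 7*118 = 826 < 2655 = 3*885, so 7/885 is smaller: the intermediate fraction 22/15 is closer to x than 3/2.

22/15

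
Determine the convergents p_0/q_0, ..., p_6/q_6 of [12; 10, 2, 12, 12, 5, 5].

Using the convergent recurrence p_i = a_i*p_{i-1} + p_{i-2}, q_i = a_i*q_{i-1} + q_{i-2} with p_{-2}=0, p_{-1}=1, q_{-2}=1, q_{-1}=0:
  i=0: a_0=12, p_0 = 12*1 + 0 = 12, q_0 = 12*0 + 1 = 1.
  i=1: a_1=10, p_1 = 10*12 + 1 = 121, q_1 = 10*1 + 0 = 10.
  i=2: a_2=2, p_2 = 2*121 + 12 = 254, q_2 = 2*10 + 1 = 21.
  i=3: a_3=12, p_3 = 12*254 + 121 = 3169, q_3 = 12*21 + 10 = 262.
  i=4: a_4=12, p_4 = 12*3169 + 254 = 38282, q_4 = 12*262 + 21 = 3165.
  i=5: a_5=5, p_5 = 5*38282 + 3169 = 194579, q_5 = 5*3165 + 262 = 16087.
  i=6: a_6=5, p_6 = 5*194579 + 38282 = 1011177, q_6 = 5*16087 + 3165 = 83600.

12/1, 121/10, 254/21, 3169/262, 38282/3165, 194579/16087, 1011177/83600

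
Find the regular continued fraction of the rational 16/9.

[1; 1, 3, 2]

Run the Euclidean algorithm on 16 and 9; the successive quotients are the partial quotients a_0, a_1, ... (each step inverts the fractional part left over by the previous one):
  16 = 1*9 + 7, so a_0 = 1.
  9 = 1*7 + 2, so a_1 = 1.
  7 = 3*2 + 1, so a_2 = 3.
  2 = 2*1 + 0, so a_3 = 2.
The remainder reaches 0 after 4 divisions, so the expansion has 4 partial quotients, read off in order.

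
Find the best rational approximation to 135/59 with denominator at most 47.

Expand x = 135/59 as a continued fraction with the Euclidean algorithm:
  135 = 2*59 + 17, so a_0 = 2.
  59 = 3*17 + 8, so a_1 = 3.
  17 = 2*8 + 1, so a_2 = 2.
  8 = 8*1 + 0, so a_3 = 8.
so x = [2; 3, 2, 8].
Convergents (p_i = a_i*p_{i-1} + p_{i-2}, q_i = a_i*q_{i-1} + q_{i-2} with p_{-2}=0, p_{-1}=1, q_{-2}=1, q_{-1}=0), until the denominator exceeds 47:
  i=0: a_0=2, p_0 = 2*1 + 0 = 2, q_0 = 2*0 + 1 = 1.
  i=1: a_1=3, p_1 = 3*2 + 1 = 7, q_1 = 3*1 + 0 = 3.
  i=2: a_2=2, p_2 = 2*7 + 2 = 16, q_2 = 2*3 + 1 = 7.
  i=3: a_3=8, p_3 = 8*16 + 7 = 135, q_3 = 8*7 + 3 = 59.
q_3 = 59 > 47, so the last convergent with denominator <= 47 is p_2/q_2 = 16/7.
The closest fraction with denominator <= 47 is either p_2/q_2 or the intermediate fraction (k*p_2 + p_1)/(k*q_2 + q_1) with the largest k >= 1 whose denominator stays <= 47; these approach x as k grows, and every other convergent or intermediate fraction in range is farther away.
Largest k: floor((47 - q_1)/q_2) = floor((47 - 3)/7) = 6.
That gives (6*16 + 7)/(6*7 + 3) = 103/45.
Compare the errors: |x - 16/7| = |135*7 - 16*59|/(59*7) = 1/413, and |x - 103/45| = |135*45 - 103*59|/(59*45) = 2/2655.
Cross-multiplying, 2*413 = 826 < 2655 = 1*2655, so 2/2655 is smaller: the intermediate fraction 103/45 is closer to x than 16/7.

103/45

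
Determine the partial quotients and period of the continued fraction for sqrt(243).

[15; (1, 1, 2, 3, 15, 3, 2, 1, 1, 30)]

Write x_i = (sqrt(243) + m_i)/d_i with (m_0, d_0) = (0, 1). a_0 = floor(sqrt(243)) = 15, since 15^2 = 225 <= 243 < 256 = 16^2.
Iterate m_{i+1} = d_i*a_i - m_i, d_{i+1} = (243 - m_{i+1}^2)/d_i, a_{i+1} = floor((a_0 + m_{i+1})/d_{i+1}):
  m_1 = 1*15 - 0 = 15, d_1 = (243 - 15^2)/1 = 18/1 = 18, a_1 = floor((15 + 15)/18) = 1.
  m_2 = 18*1 - 15 = 3, d_2 = (243 - 3^2)/18 = 234/18 = 13, a_2 = floor((15 + 3)/13) = 1.
  m_3 = 13*1 - 3 = 10, d_3 = (243 - 10^2)/13 = 143/13 = 11, a_3 = floor((15 + 10)/11) = 2.
  m_4 = 11*2 - 10 = 12, d_4 = (243 - 12^2)/11 = 99/11 = 9, a_4 = floor((15 + 12)/9) = 3.
  m_5 = 9*3 - 12 = 15, d_5 = (243 - 15^2)/9 = 18/9 = 2, a_5 = floor((15 + 15)/2) = 15.
  m_6 = 2*15 - 15 = 15, d_6 = (243 - 15^2)/2 = 18/2 = 9, a_6 = floor((15 + 15)/9) = 3.
  m_7 = 9*3 - 15 = 12, d_7 = (243 - 12^2)/9 = 99/9 = 11, a_7 = floor((15 + 12)/11) = 2.
  m_8 = 11*2 - 12 = 10, d_8 = (243 - 10^2)/11 = 143/11 = 13, a_8 = floor((15 + 10)/13) = 1.
  m_9 = 13*1 - 10 = 3, d_9 = (243 - 3^2)/13 = 234/13 = 18, a_9 = floor((15 + 3)/18) = 1.
  m_10 = 18*1 - 3 = 15, d_10 = (243 - 15^2)/18 = 18/18 = 1, a_10 = floor((15 + 15)/1) = 30.
  m_11 = 1*30 - 15 = 15, d_11 = (243 - 15^2)/1 = 18/1 = 18: (m_11, d_11) = (m_1, d_1) = (15, 18), so from here the quotients repeat a_1, ..., a_10; the period length is 10.
Hence the expansion of sqrt(243) is a_0 = 15 followed by the repeating block 1, 1, 2, 3, 15, 3, 2, 1, 1, 30 (period 10).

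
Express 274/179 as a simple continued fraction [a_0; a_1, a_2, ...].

[1; 1, 1, 7, 1, 1, 1, 3]

Run the Euclidean algorithm on 274 and 179; the successive quotients are the partial quotients a_0, a_1, ... (each step inverts the fractional part left over by the previous one):
  274 = 1*179 + 95, so a_0 = 1.
  179 = 1*95 + 84, so a_1 = 1.
  95 = 1*84 + 11, so a_2 = 1.
  84 = 7*11 + 7, so a_3 = 7.
  11 = 1*7 + 4, so a_4 = 1.
  7 = 1*4 + 3, so a_5 = 1.
  4 = 1*3 + 1, so a_6 = 1.
  3 = 3*1 + 0, so a_7 = 3.
The remainder reaches 0 after 8 divisions, so the expansion has 8 partial quotients, read off in order.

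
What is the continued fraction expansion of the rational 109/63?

Run the Euclidean algorithm on 109 and 63; the successive quotients are the partial quotients a_0, a_1, ... (each step inverts the fractional part left over by the previous one):
  109 = 1*63 + 46, so a_0 = 1.
  63 = 1*46 + 17, so a_1 = 1.
  46 = 2*17 + 12, so a_2 = 2.
  17 = 1*12 + 5, so a_3 = 1.
  12 = 2*5 + 2, so a_4 = 2.
  5 = 2*2 + 1, so a_5 = 2.
  2 = 2*1 + 0, so a_6 = 2.
The remainder reaches 0 after 7 divisions, so the expansion has 7 partial quotients, read off in order.

[1; 1, 2, 1, 2, 2, 2]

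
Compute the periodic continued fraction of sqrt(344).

Write x_i = (sqrt(344) + m_i)/d_i with (m_0, d_0) = (0, 1). a_0 = floor(sqrt(344)) = 18, since 18^2 = 324 <= 344 < 361 = 19^2.
Iterate m_{i+1} = d_i*a_i - m_i, d_{i+1} = (344 - m_{i+1}^2)/d_i, a_{i+1} = floor((a_0 + m_{i+1})/d_{i+1}):
  m_1 = 1*18 - 0 = 18, d_1 = (344 - 18^2)/1 = 20/1 = 20, a_1 = floor((18 + 18)/20) = 1.
  m_2 = 20*1 - 18 = 2, d_2 = (344 - 2^2)/20 = 340/20 = 17, a_2 = floor((18 + 2)/17) = 1.
  m_3 = 17*1 - 2 = 15, d_3 = (344 - 15^2)/17 = 119/17 = 7, a_3 = floor((18 + 15)/7) = 4.
  m_4 = 7*4 - 15 = 13, d_4 = (344 - 13^2)/7 = 175/7 = 25, a_4 = floor((18 + 13)/25) = 1.
  m_5 = 25*1 - 13 = 12, d_5 = (344 - 12^2)/25 = 200/25 = 8, a_5 = floor((18 + 12)/8) = 3.
  m_6 = 8*3 - 12 = 12, d_6 = (344 - 12^2)/8 = 200/8 = 25, a_6 = floor((18 + 12)/25) = 1.
  m_7 = 25*1 - 12 = 13, d_7 = (344 - 13^2)/25 = 175/25 = 7, a_7 = floor((18 + 13)/7) = 4.
  m_8 = 7*4 - 13 = 15, d_8 = (344 - 15^2)/7 = 119/7 = 17, a_8 = floor((18 + 15)/17) = 1.
  m_9 = 17*1 - 15 = 2, d_9 = (344 - 2^2)/17 = 340/17 = 20, a_9 = floor((18 + 2)/20) = 1.
  m_10 = 20*1 - 2 = 18, d_10 = (344 - 18^2)/20 = 20/20 = 1, a_10 = floor((18 + 18)/1) = 36.
  m_11 = 1*36 - 18 = 18, d_11 = (344 - 18^2)/1 = 20/1 = 20: (m_11, d_11) = (m_1, d_1) = (18, 20), so from here the quotients repeat a_1, ..., a_10; the period length is 10.
Hence the expansion of sqrt(344) is a_0 = 18 followed by the repeating block 1, 1, 4, 1, 3, 1, 4, 1, 1, 36 (period 10).

[18; (1, 1, 4, 1, 3, 1, 4, 1, 1, 36)]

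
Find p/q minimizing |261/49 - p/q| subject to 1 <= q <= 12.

16/3

Expand x = 261/49 as a continued fraction with the Euclidean algorithm:
  261 = 5*49 + 16, so a_0 = 5.
  49 = 3*16 + 1, so a_1 = 3.
  16 = 16*1 + 0, so a_2 = 16.
so x = [5; 3, 16].
Convergents (p_i = a_i*p_{i-1} + p_{i-2}, q_i = a_i*q_{i-1} + q_{i-2} with p_{-2}=0, p_{-1}=1, q_{-2}=1, q_{-1}=0), until the denominator exceeds 12:
  i=0: a_0=5, p_0 = 5*1 + 0 = 5, q_0 = 5*0 + 1 = 1.
  i=1: a_1=3, p_1 = 3*5 + 1 = 16, q_1 = 3*1 + 0 = 3.
  i=2: a_2=16, p_2 = 16*16 + 5 = 261, q_2 = 16*3 + 1 = 49.
q_2 = 49 > 12, so the last convergent with denominator <= 12 is p_1/q_1 = 16/3.
The closest fraction with denominator <= 12 is either p_1/q_1 or the intermediate fraction (k*p_1 + p_0)/(k*q_1 + q_0) with the largest k >= 1 whose denominator stays <= 12; these approach x as k grows, and every other convergent or intermediate fraction in range is farther away.
Largest k: floor((12 - q_0)/q_1) = floor((12 - 1)/3) = 3.
That gives (3*16 + 5)/(3*3 + 1) = 53/10.
Compare the errors: |x - 16/3| = |261*3 - 16*49|/(49*3) = 1/147, and |x - 53/10| = |261*10 - 53*49|/(49*10) = 13/490.
Cross-multiplying, 1*490 = 490 < 1911 = 13*147, so 1/147 is smaller: the convergent 16/3 is closer to x than 53/10.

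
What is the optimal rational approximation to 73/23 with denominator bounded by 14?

Expand x = 73/23 as a continued fraction with the Euclidean algorithm:
  73 = 3*23 + 4, so a_0 = 3.
  23 = 5*4 + 3, so a_1 = 5.
  4 = 1*3 + 1, so a_2 = 1.
  3 = 3*1 + 0, so a_3 = 3.
so x = [3; 5, 1, 3].
Convergents (p_i = a_i*p_{i-1} + p_{i-2}, q_i = a_i*q_{i-1} + q_{i-2} with p_{-2}=0, p_{-1}=1, q_{-2}=1, q_{-1}=0), until the denominator exceeds 14:
  i=0: a_0=3, p_0 = 3*1 + 0 = 3, q_0 = 3*0 + 1 = 1.
  i=1: a_1=5, p_1 = 5*3 + 1 = 16, q_1 = 5*1 + 0 = 5.
  i=2: a_2=1, p_2 = 1*16 + 3 = 19, q_2 = 1*5 + 1 = 6.
  i=3: a_3=3, p_3 = 3*19 + 16 = 73, q_3 = 3*6 + 5 = 23.
q_3 = 23 > 14, so the last convergent with denominator <= 14 is p_2/q_2 = 19/6.
The closest fraction with denominator <= 14 is either p_2/q_2 or the intermediate fraction (k*p_2 + p_1)/(k*q_2 + q_1) with the largest k >= 1 whose denominator stays <= 14; these approach x as k grows, and every other convergent or intermediate fraction in range is farther away.
Largest k: floor((14 - q_1)/q_2) = floor((14 - 5)/6) = 1.
That gives (1*19 + 16)/(1*6 + 5) = 35/11.
Compare the errors: |x - 19/6| = |73*6 - 19*23|/(23*6) = 1/138, and |x - 35/11| = |73*11 - 35*23|/(23*11) = 2/253.
Cross-multiplying, 1*253 = 253 < 276 = 2*138, so 1/138 is smaller: the convergent 19/6 is closer to x than 35/11.

19/6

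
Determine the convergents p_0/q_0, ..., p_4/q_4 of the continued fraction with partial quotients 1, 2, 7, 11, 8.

Using the convergent recurrence p_i = a_i*p_{i-1} + p_{i-2}, q_i = a_i*q_{i-1} + q_{i-2} with p_{-2}=0, p_{-1}=1, q_{-2}=1, q_{-1}=0:
  i=0: a_0=1, p_0 = 1*1 + 0 = 1, q_0 = 1*0 + 1 = 1.
  i=1: a_1=2, p_1 = 2*1 + 1 = 3, q_1 = 2*1 + 0 = 2.
  i=2: a_2=7, p_2 = 7*3 + 1 = 22, q_2 = 7*2 + 1 = 15.
  i=3: a_3=11, p_3 = 11*22 + 3 = 245, q_3 = 11*15 + 2 = 167.
  i=4: a_4=8, p_4 = 8*245 + 22 = 1982, q_4 = 8*167 + 15 = 1351.

1/1, 3/2, 22/15, 245/167, 1982/1351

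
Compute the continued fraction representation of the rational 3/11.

Run the Euclidean algorithm on 3 and 11; the successive quotients are the partial quotients a_0, a_1, ... (each step inverts the fractional part left over by the previous one):
  3 = 0*11 + 3, so a_0 = 0.
  11 = 3*3 + 2, so a_1 = 3.
  3 = 1*2 + 1, so a_2 = 1.
  2 = 2*1 + 0, so a_3 = 2.
The remainder reaches 0 after 4 divisions, so the expansion has 4 partial quotients, read off in order.

[0; 3, 1, 2]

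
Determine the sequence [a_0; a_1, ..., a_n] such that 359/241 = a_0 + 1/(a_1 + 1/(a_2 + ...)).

[1; 2, 23, 1, 1, 2]

Run the Euclidean algorithm on 359 and 241; the successive quotients are the partial quotients a_0, a_1, ... (each step inverts the fractional part left over by the previous one):
  359 = 1*241 + 118, so a_0 = 1.
  241 = 2*118 + 5, so a_1 = 2.
  118 = 23*5 + 3, so a_2 = 23.
  5 = 1*3 + 2, so a_3 = 1.
  3 = 1*2 + 1, so a_4 = 1.
  2 = 2*1 + 0, so a_5 = 2.
The remainder reaches 0 after 6 divisions, so the expansion has 6 partial quotients, read off in order.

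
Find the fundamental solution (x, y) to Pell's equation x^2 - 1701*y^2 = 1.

First expand sqrt(1701) as a continued fraction. With x_i = (sqrt(1701) + m_i)/d_i and (m_0, d_0) = (0, 1): a_0 = floor(sqrt(1701)) = 41, since 41^2 = 1681 <= 1701 < 1764 = 42^2.
Iterate m_{i+1} = d_i*a_i - m_i, d_{i+1} = (1701 - m_{i+1}^2)/d_i, a_{i+1} = floor((a_0 + m_{i+1})/d_{i+1}):
  m_1 = 1*41 - 0 = 41, d_1 = (1701 - 41^2)/1 = 20/1 = 20, a_1 = floor((41 + 41)/20) = 4.
  m_2 = 20*4 - 41 = 39, d_2 = (1701 - 39^2)/20 = 180/20 = 9, a_2 = floor((41 + 39)/9) = 8.
  m_3 = 9*8 - 39 = 33, d_3 = (1701 - 33^2)/9 = 612/9 = 68, a_3 = floor((41 + 33)/68) = 1.
  m_4 = 68*1 - 33 = 35, d_4 = (1701 - 35^2)/68 = 476/68 = 7, a_4 = floor((41 + 35)/7) = 10.
  m_5 = 7*10 - 35 = 35, d_5 = (1701 - 35^2)/7 = 476/7 = 68, a_5 = floor((41 + 35)/68) = 1.
  m_6 = 68*1 - 35 = 33, d_6 = (1701 - 33^2)/68 = 612/68 = 9, a_6 = floor((41 + 33)/9) = 8.
  m_7 = 9*8 - 33 = 39, d_7 = (1701 - 39^2)/9 = 180/9 = 20, a_7 = floor((41 + 39)/20) = 4.
  m_8 = 20*4 - 39 = 41, d_8 = (1701 - 41^2)/20 = 20/20 = 1, a_8 = floor((41 + 41)/1) = 82.
  m_9 = 1*82 - 41 = 41, d_9 = (1701 - 41^2)/1 = 20/1 = 20: (m_9, d_9) = (m_1, d_1) = (41, 20), so from here the quotients repeat a_1, ..., a_8; the period length is 8.
So sqrt(1701) = [41; (4, 8, 1, 10, 1, 8, 4, 82)] with period length k = 8.
k is even, so the fundamental solution of x^2 - 1701y^2 = 1 is (p_{k-1}, q_{k-1}) = (p_7, q_7); compute convergents through index 7.
Convergents (p_i = a_i*p_{i-1} + p_{i-2}, q_i = a_i*q_{i-1} + q_{i-2} with p_{-2}=0, p_{-1}=1, q_{-2}=1, q_{-1}=0):
  i=0: a_0=41, p_0 = 41*1 + 0 = 41, q_0 = 41*0 + 1 = 1.
  i=1: a_1=4, p_1 = 4*41 + 1 = 165, q_1 = 4*1 + 0 = 4.
  i=2: a_2=8, p_2 = 8*165 + 41 = 1361, q_2 = 8*4 + 1 = 33.
  i=3: a_3=1, p_3 = 1*1361 + 165 = 1526, q_3 = 1*33 + 4 = 37.
  i=4: a_4=10, p_4 = 10*1526 + 1361 = 16621, q_4 = 10*37 + 33 = 403.
  i=5: a_5=1, p_5 = 1*16621 + 1526 = 18147, q_5 = 1*403 + 37 = 440.
  i=6: a_6=8, p_6 = 8*18147 + 16621 = 161797, q_6 = 8*440 + 403 = 3923.
  i=7: a_7=4, p_7 = 4*161797 + 18147 = 665335, q_7 = 4*3923 + 440 = 16132.
Check: 665335^2 - 1701*16132^2 = 442670662225 - 442670662224 = 1, so (x, y) = (665335, 16132) solves the equation, and by the theorem it is the least positive solution.

(x, y) = (665335, 16132)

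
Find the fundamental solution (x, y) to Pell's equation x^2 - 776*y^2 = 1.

(x, y) = (195, 7)

First expand sqrt(776) as a continued fraction. With x_i = (sqrt(776) + m_i)/d_i and (m_0, d_0) = (0, 1): a_0 = floor(sqrt(776)) = 27, since 27^2 = 729 <= 776 < 784 = 28^2.
Iterate m_{i+1} = d_i*a_i - m_i, d_{i+1} = (776 - m_{i+1}^2)/d_i, a_{i+1} = floor((a_0 + m_{i+1})/d_{i+1}):
  m_1 = 1*27 - 0 = 27, d_1 = (776 - 27^2)/1 = 47/1 = 47, a_1 = floor((27 + 27)/47) = 1.
  m_2 = 47*1 - 27 = 20, d_2 = (776 - 20^2)/47 = 376/47 = 8, a_2 = floor((27 + 20)/8) = 5.
  m_3 = 8*5 - 20 = 20, d_3 = (776 - 20^2)/8 = 376/8 = 47, a_3 = floor((27 + 20)/47) = 1.
  m_4 = 47*1 - 20 = 27, d_4 = (776 - 27^2)/47 = 47/47 = 1, a_4 = floor((27 + 27)/1) = 54.
  m_5 = 1*54 - 27 = 27, d_5 = (776 - 27^2)/1 = 47/1 = 47: (m_5, d_5) = (m_1, d_1) = (27, 47), so from here the quotients repeat a_1, ..., a_4; the period length is 4.
So sqrt(776) = [27; (1, 5, 1, 54)] with period length k = 4.
k is even, so the fundamental solution of x^2 - 776y^2 = 1 is (p_{k-1}, q_{k-1}) = (p_3, q_3); compute convergents through index 3.
Convergents (p_i = a_i*p_{i-1} + p_{i-2}, q_i = a_i*q_{i-1} + q_{i-2} with p_{-2}=0, p_{-1}=1, q_{-2}=1, q_{-1}=0):
  i=0: a_0=27, p_0 = 27*1 + 0 = 27, q_0 = 27*0 + 1 = 1.
  i=1: a_1=1, p_1 = 1*27 + 1 = 28, q_1 = 1*1 + 0 = 1.
  i=2: a_2=5, p_2 = 5*28 + 27 = 167, q_2 = 5*1 + 1 = 6.
  i=3: a_3=1, p_3 = 1*167 + 28 = 195, q_3 = 1*6 + 1 = 7.
Check: 195^2 - 776*7^2 = 38025 - 38024 = 1, so (x, y) = (195, 7) solves the equation, and by the theorem it is the least positive solution.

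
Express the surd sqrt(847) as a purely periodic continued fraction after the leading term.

Write x_i = (sqrt(847) + m_i)/d_i with (m_0, d_0) = (0, 1). a_0 = floor(sqrt(847)) = 29, since 29^2 = 841 <= 847 < 900 = 30^2.
Iterate m_{i+1} = d_i*a_i - m_i, d_{i+1} = (847 - m_{i+1}^2)/d_i, a_{i+1} = floor((a_0 + m_{i+1})/d_{i+1}):
  m_1 = 1*29 - 0 = 29, d_1 = (847 - 29^2)/1 = 6/1 = 6, a_1 = floor((29 + 29)/6) = 9.
  m_2 = 6*9 - 29 = 25, d_2 = (847 - 25^2)/6 = 222/6 = 37, a_2 = floor((29 + 25)/37) = 1.
  m_3 = 37*1 - 25 = 12, d_3 = (847 - 12^2)/37 = 703/37 = 19, a_3 = floor((29 + 12)/19) = 2.
  m_4 = 19*2 - 12 = 26, d_4 = (847 - 26^2)/19 = 171/19 = 9, a_4 = floor((29 + 26)/9) = 6.
  m_5 = 9*6 - 26 = 28, d_5 = (847 - 28^2)/9 = 63/9 = 7, a_5 = floor((29 + 28)/7) = 8.
  m_6 = 7*8 - 28 = 28, d_6 = (847 - 28^2)/7 = 63/7 = 9, a_6 = floor((29 + 28)/9) = 6.
  m_7 = 9*6 - 28 = 26, d_7 = (847 - 26^2)/9 = 171/9 = 19, a_7 = floor((29 + 26)/19) = 2.
  m_8 = 19*2 - 26 = 12, d_8 = (847 - 12^2)/19 = 703/19 = 37, a_8 = floor((29 + 12)/37) = 1.
  m_9 = 37*1 - 12 = 25, d_9 = (847 - 25^2)/37 = 222/37 = 6, a_9 = floor((29 + 25)/6) = 9.
  m_10 = 6*9 - 25 = 29, d_10 = (847 - 29^2)/6 = 6/6 = 1, a_10 = floor((29 + 29)/1) = 58.
  m_11 = 1*58 - 29 = 29, d_11 = (847 - 29^2)/1 = 6/1 = 6: (m_11, d_11) = (m_1, d_1) = (29, 6), so from here the quotients repeat a_1, ..., a_10; the period length is 10.
Hence the expansion of sqrt(847) is a_0 = 29 followed by the repeating block 9, 1, 2, 6, 8, 6, 2, 1, 9, 58 (period 10).

[29; (9, 1, 2, 6, 8, 6, 2, 1, 9, 58)]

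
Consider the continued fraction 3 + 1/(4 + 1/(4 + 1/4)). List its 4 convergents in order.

Using the convergent recurrence p_i = a_i*p_{i-1} + p_{i-2}, q_i = a_i*q_{i-1} + q_{i-2} with p_{-2}=0, p_{-1}=1, q_{-2}=1, q_{-1}=0:
  i=0: a_0=3, p_0 = 3*1 + 0 = 3, q_0 = 3*0 + 1 = 1.
  i=1: a_1=4, p_1 = 4*3 + 1 = 13, q_1 = 4*1 + 0 = 4.
  i=2: a_2=4, p_2 = 4*13 + 3 = 55, q_2 = 4*4 + 1 = 17.
  i=3: a_3=4, p_3 = 4*55 + 13 = 233, q_3 = 4*17 + 4 = 72.

3/1, 13/4, 55/17, 233/72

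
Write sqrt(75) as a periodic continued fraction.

[8; (1, 1, 1, 16)]

Write x_i = (sqrt(75) + m_i)/d_i with (m_0, d_0) = (0, 1). a_0 = floor(sqrt(75)) = 8, since 8^2 = 64 <= 75 < 81 = 9^2.
Iterate m_{i+1} = d_i*a_i - m_i, d_{i+1} = (75 - m_{i+1}^2)/d_i, a_{i+1} = floor((a_0 + m_{i+1})/d_{i+1}):
  m_1 = 1*8 - 0 = 8, d_1 = (75 - 8^2)/1 = 11/1 = 11, a_1 = floor((8 + 8)/11) = 1.
  m_2 = 11*1 - 8 = 3, d_2 = (75 - 3^2)/11 = 66/11 = 6, a_2 = floor((8 + 3)/6) = 1.
  m_3 = 6*1 - 3 = 3, d_3 = (75 - 3^2)/6 = 66/6 = 11, a_3 = floor((8 + 3)/11) = 1.
  m_4 = 11*1 - 3 = 8, d_4 = (75 - 8^2)/11 = 11/11 = 1, a_4 = floor((8 + 8)/1) = 16.
  m_5 = 1*16 - 8 = 8, d_5 = (75 - 8^2)/1 = 11/1 = 11: (m_5, d_5) = (m_1, d_1) = (8, 11), so from here the quotients repeat a_1, ..., a_4; the period length is 4.
Hence the expansion of sqrt(75) is a_0 = 8 followed by the repeating block 1, 1, 1, 16 (period 4).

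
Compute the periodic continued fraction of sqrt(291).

Write x_i = (sqrt(291) + m_i)/d_i with (m_0, d_0) = (0, 1). a_0 = floor(sqrt(291)) = 17, since 17^2 = 289 <= 291 < 324 = 18^2.
Iterate m_{i+1} = d_i*a_i - m_i, d_{i+1} = (291 - m_{i+1}^2)/d_i, a_{i+1} = floor((a_0 + m_{i+1})/d_{i+1}):
  m_1 = 1*17 - 0 = 17, d_1 = (291 - 17^2)/1 = 2/1 = 2, a_1 = floor((17 + 17)/2) = 17.
  m_2 = 2*17 - 17 = 17, d_2 = (291 - 17^2)/2 = 2/2 = 1, a_2 = floor((17 + 17)/1) = 34.
  m_3 = 1*34 - 17 = 17, d_3 = (291 - 17^2)/1 = 2/1 = 2: (m_3, d_3) = (m_1, d_1) = (17, 2), so from here the quotients repeat a_1, a_2; the period length is 2.
Hence the expansion of sqrt(291) is a_0 = 17 followed by the repeating block 17, 34 (period 2).

[17; (17, 34)]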